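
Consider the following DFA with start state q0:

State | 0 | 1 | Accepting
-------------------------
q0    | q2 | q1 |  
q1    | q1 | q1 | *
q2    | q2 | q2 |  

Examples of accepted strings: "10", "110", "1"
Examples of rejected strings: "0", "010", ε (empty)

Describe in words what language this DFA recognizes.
non-empty binary strings starting with 1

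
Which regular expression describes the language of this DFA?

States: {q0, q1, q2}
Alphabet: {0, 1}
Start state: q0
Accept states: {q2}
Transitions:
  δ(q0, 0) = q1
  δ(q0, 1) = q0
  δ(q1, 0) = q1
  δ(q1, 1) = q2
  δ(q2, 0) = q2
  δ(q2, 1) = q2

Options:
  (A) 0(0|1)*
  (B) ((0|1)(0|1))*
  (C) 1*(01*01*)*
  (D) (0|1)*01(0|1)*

Testing sample strings against the DFA:
  '001' -> accepted
  '10' -> rejected
  '11110' -> rejected
  '000' -> rejected
Checking each option for a counterexample:
  (A) 0(0|1)*: '0' is rejected by the DFA but matches the regex → eliminated
  (B) ((0|1)(0|1))*: ε is rejected by the DFA but matches the regex → eliminated
  (C) 1*(01*01*)*: ε is rejected by the DFA but matches the regex → eliminated
  (D) (0|1)*01(0|1)*: agrees with the DFA on all strings of length ≤ 4
Only (D) (0|1)*01(0|1)* is consistent with the DFA.

Final answer: (D) (0|1)*01(0|1)*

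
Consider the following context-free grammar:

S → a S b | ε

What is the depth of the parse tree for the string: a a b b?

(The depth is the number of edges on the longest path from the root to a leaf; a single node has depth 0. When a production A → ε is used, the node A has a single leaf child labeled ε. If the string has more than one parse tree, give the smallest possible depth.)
The only parse tree applies S → a S b 2 times (once per matching a…b pair) and then S → ε.
The S nodes sit at depths 0, 1, …, 2; the innermost S (depth 2) has the single child ε at depth 3.
The terminal leaves a, b are at depths 1..2, so the longest root-to-leaf path is S → S → … → S → ε with 3 edges.
Depth = 3.

Final answer: 3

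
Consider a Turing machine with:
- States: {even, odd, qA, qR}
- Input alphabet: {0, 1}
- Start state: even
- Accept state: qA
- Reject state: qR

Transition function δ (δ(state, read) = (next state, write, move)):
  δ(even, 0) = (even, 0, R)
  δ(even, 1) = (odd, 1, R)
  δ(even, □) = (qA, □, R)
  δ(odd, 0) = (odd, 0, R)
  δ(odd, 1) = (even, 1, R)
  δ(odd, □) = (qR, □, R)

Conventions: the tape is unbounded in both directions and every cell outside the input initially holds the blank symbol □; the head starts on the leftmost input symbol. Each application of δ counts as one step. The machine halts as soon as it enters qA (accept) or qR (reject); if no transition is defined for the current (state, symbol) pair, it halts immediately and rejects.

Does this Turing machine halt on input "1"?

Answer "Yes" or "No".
Step 0: [even]1 (head at position 0)
Step 1: δ(even, 1) = (odd, 1, R)  ⊢  1[odd]□ (head at position 1)
Step 2: δ(odd, □) = (qR, □, R)  ⊢  1□[qR]□ (head at position 2)
The machine is in qR, so it halts and rejects.
It halts after 2 steps.

Final answer: Yes - halts after 2 steps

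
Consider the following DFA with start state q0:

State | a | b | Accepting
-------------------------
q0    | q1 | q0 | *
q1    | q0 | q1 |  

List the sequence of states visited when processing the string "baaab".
q0 → q0 → q1 → q0 → q1 → q1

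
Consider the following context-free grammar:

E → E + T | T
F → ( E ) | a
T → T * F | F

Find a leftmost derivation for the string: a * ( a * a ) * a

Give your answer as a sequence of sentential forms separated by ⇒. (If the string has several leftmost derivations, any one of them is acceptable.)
Start with E.
Step 1: the leftmost non-terminal is E; apply E → T:  T
Step 2: the leftmost non-terminal is T; apply T → T * F:  T * F
Step 3: the leftmost non-terminal is T; apply T → T * F:  T * F * F
Step 4: the leftmost non-terminal is T; apply T → F:  F * F * F
Step 5: the leftmost non-terminal is F; apply F → a:  a * F * F
Step 6: the leftmost non-terminal is F; apply F → ( E ):  a * ( E ) * F
Step 7: the leftmost non-terminal is E; apply E → T:  a * ( T ) * F
Step 8: the leftmost non-terminal is T; apply T → T * F:  a * ( T * F ) * F
Step 9: the leftmost non-terminal is T; apply T → F:  a * ( F * F ) * F
Step 10: the leftmost non-terminal is F; apply F → a:  a * ( a * F ) * F
Step 11: the leftmost non-terminal is F; apply F → a:  a * ( a * a ) * F
Step 12: the leftmost non-terminal is F; apply F → a:  a * ( a * a ) * a

Final answer: E ⇒ T ⇒ T * F ⇒ T * F * F ⇒ F * F * F ⇒ a * F * F ⇒ a * ( E ) * F ⇒ a * ( T ) * F ⇒ a * ( T * F ) * F ⇒ a * ( F * F ) * F ⇒ a * ( a * F ) * F ⇒ a * ( a * a ) * F ⇒ a * ( a * a ) * a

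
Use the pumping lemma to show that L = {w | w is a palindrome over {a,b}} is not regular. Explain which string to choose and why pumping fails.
Language: L = {w | w is a palindrome over {a,b}} (strings that read the same forwards and backwards)
Step 1: Assume for contradiction that L is regular, with pumping length p.
Step 2: Choose s = a^p b a^p. Then s ∈ L (it reads the same forwards and backwards) and |s| ≥ p.
Step 3: Consider any decomposition s = xyz with |xy| ≤ p and |y| > 0. Since |xy| ≤ p and the first p symbols of s are all a's, y = a^k for some k with 1 ≤ k ≤ p.
Step 4: Pumping up (i = 2): xy²z = a^(p+k) b a^p. Its reverse is a^p b a^(p+k) ≠ a^(p+k) b a^p (the single b is no longer in the middle), so xy²z is not a palindrome and xy²z ∉ L.
This contradicts the pumping lemma, so L is not regular.

Final answer: Choose s = a^p b a^p. Since |xy| ≤ p, y = a^k with k ≥ 1. Then xy²z = a^(p+k) b a^p is not a palindrome, so ∉ L.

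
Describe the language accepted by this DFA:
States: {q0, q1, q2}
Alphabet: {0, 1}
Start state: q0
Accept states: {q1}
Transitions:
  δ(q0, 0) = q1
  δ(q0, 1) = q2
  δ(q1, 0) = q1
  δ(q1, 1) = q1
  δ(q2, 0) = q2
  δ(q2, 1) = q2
Analyzing the DFA structure:
Start state: q0
Accept states: {q1}
Interpreting what each state remembers (checking against the transitions):
  q0: nothing has been read yet
  q1: the first symbol was 0
  q2: the first symbol was 1 (trap state)
  δ(q0, 0): in q0 (nothing has been read yet), after reading 0 we have: the first symbol was 0 → q1
  δ(q0, 1): in q0 (nothing has been read yet), after reading 1 we have: the first symbol was 1 (trap state) → q2
  δ(q1, 0): in q1 (the first symbol was 0), after reading 0 we have: the first symbol was 0 → q1
  δ(q1, 1): in q1 (the first symbol was 0), after reading 1 we have: the first symbol was 0 → q1
  δ(q2, 0): in q2 (the first symbol was 1 (trap state)), after reading 0 we have: the first symbol was 1 (trap state) → q2
  δ(q2, 1): in q2 (the first symbol was 1 (trap state)), after reading 1 we have: the first symbol was 1 (trap state) → q2
A string is accepted iff it ends in {q1}, i.e. the first symbol was 0.
Language: All binary strings starting with 0

Final answer: All binary strings starting with 0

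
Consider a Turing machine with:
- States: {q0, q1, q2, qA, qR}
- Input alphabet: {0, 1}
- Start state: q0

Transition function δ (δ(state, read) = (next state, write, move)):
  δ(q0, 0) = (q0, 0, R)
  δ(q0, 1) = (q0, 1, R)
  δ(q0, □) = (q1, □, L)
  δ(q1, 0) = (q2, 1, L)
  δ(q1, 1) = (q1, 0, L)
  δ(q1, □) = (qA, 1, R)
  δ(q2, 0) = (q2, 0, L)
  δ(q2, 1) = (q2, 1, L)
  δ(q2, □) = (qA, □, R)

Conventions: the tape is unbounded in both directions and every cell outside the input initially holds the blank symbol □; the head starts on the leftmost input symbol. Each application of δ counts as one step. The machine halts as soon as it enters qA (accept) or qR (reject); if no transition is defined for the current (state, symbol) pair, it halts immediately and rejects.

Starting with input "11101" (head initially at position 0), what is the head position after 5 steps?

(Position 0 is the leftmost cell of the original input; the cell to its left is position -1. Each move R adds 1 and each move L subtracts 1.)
Step 0: [q0]11101 (head at position 0)
Step 1: δ(q0, 1) = (q0, 1, R)  ⊢  1[q0]1101 (head at position 1)
Step 2: δ(q0, 1) = (q0, 1, R)  ⊢  11[q0]101 (head at position 2)
Step 3: δ(q0, 1) = (q0, 1, R)  ⊢  111[q0]01 (head at position 3)
Step 4: δ(q0, 0) = (q0, 0, R)  ⊢  1110[q0]1 (head at position 4)
Step 5: δ(q0, 1) = (q0, 1, R)  ⊢  11101[q0]□ (head at position 5)
Head position after 5 steps: 5

Final answer: Position 5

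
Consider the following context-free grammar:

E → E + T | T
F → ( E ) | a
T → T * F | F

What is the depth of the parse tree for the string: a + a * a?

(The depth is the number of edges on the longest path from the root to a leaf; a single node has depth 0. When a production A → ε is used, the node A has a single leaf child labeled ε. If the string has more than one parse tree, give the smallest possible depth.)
The grammar is unambiguous; the parse tree of a + a * a is:
E → E + T at the root (depth 0).
  Left E (depth 1) → T (2) → F (3) → a (4).
  Right T (depth 1) → T * F; that T (2) → F (3) → a (4); F (2) → a (3).
The longest root-to-leaf paths have 4 edges.
Depth = 4.

Final answer: 4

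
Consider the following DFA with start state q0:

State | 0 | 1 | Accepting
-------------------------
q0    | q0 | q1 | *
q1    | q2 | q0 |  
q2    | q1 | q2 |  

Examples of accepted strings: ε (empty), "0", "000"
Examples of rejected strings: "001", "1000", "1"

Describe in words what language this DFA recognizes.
binary numbers divisible by 3 (treating the string as a binary integer; leading zeros allowed, the empty string counts as 0)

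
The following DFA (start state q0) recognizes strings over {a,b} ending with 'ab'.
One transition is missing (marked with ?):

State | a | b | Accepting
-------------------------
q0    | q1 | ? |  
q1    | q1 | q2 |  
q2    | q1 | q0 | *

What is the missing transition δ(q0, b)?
q0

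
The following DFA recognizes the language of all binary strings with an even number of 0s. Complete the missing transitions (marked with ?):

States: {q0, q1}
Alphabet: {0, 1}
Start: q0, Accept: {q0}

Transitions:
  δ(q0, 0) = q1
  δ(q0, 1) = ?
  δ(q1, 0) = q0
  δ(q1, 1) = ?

What each state remembers (consistent with the given transitions and accept states):
  q0: an even number of 0s has been read so far
  q1: an odd number of 0s has been read so far
Filling in the missing entries:
  δ(q0, 1): in q0 (an even number of 0s has been read so far), after reading 1 we have: an even number of 0s has been read so far → q0
  δ(q1, 1): in q1 (an odd number of 0s has been read so far), after reading 1 we have: an odd number of 0s has been read so far → q1

Final answer: δ(q0, 1) = q0; δ(q1, 1) = q1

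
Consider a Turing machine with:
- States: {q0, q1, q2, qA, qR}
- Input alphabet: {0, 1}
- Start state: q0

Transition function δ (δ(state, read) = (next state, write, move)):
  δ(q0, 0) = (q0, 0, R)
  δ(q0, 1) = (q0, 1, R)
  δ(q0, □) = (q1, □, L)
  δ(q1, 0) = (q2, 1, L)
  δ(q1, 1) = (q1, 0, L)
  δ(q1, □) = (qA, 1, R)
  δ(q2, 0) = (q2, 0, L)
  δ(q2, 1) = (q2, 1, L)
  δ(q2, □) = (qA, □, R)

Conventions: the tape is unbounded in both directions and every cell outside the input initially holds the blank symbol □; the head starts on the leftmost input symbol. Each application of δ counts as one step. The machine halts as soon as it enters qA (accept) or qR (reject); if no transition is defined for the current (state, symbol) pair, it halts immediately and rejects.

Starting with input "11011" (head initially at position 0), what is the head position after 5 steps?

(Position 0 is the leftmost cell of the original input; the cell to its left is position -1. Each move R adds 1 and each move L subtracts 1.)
Step 0: [q0]11011 (head at position 0)
Step 1: δ(q0, 1) = (q0, 1, R)  ⊢  1[q0]1011 (head at position 1)
Step 2: δ(q0, 1) = (q0, 1, R)  ⊢  11[q0]011 (head at position 2)
Step 3: δ(q0, 0) = (q0, 0, R)  ⊢  110[q0]11 (head at position 3)
Step 4: δ(q0, 1) = (q0, 1, R)  ⊢  1101[q0]1 (head at position 4)
Step 5: δ(q0, 1) = (q0, 1, R)  ⊢  11011[q0]□ (head at position 5)
Head position after 5 steps: 5

Final answer: Position 5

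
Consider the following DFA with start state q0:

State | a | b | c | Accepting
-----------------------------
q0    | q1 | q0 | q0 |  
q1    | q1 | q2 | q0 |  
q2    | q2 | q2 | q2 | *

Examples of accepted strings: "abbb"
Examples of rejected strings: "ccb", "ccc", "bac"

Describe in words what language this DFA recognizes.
strings over {a,b,c} containing 'ab' as substring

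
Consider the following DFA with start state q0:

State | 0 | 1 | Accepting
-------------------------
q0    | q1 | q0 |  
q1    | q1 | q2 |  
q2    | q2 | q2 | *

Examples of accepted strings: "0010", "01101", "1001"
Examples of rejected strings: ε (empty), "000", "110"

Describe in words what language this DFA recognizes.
binary strings containing '01' as a substring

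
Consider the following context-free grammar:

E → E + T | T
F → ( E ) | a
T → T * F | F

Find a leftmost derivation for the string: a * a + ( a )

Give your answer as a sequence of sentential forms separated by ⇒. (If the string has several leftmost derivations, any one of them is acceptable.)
Start with E.
Step 1: the leftmost non-terminal is E; apply E → E + T:  E + T
Step 2: the leftmost non-terminal is E; apply E → T:  T + T
Step 3: the leftmost non-terminal is T; apply T → T * F:  T * F + T
Step 4: the leftmost non-terminal is T; apply T → F:  F * F + T
Step 5: the leftmost non-terminal is F; apply F → a:  a * F + T
Step 6: the leftmost non-terminal is F; apply F → a:  a * a + T
Step 7: the leftmost non-terminal is T; apply T → F:  a * a + F
Step 8: the leftmost non-terminal is F; apply F → ( E ):  a * a + ( E )
Step 9: the leftmost non-terminal is E; apply E → T:  a * a + ( T )
Step 10: the leftmost non-terminal is T; apply T → F:  a * a + ( F )
Step 11: the leftmost non-terminal is F; apply F → a:  a * a + ( a )

Final answer: E ⇒ E + T ⇒ T + T ⇒ T * F + T ⇒ F * F + T ⇒ a * F + T ⇒ a * a + T ⇒ a * a + F ⇒ a * a + ( E ) ⇒ a * a + ( T ) ⇒ a * a + ( F ) ⇒ a * a + ( a )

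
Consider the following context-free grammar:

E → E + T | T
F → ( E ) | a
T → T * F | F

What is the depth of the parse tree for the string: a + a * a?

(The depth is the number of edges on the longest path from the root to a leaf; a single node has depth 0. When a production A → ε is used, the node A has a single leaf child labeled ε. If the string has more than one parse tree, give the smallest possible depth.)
The grammar is unambiguous; the parse tree of a + a * a is:
E → E + T at the root (depth 0).
  Left E (depth 1) → T (2) → F (3) → a (4).
  Right T (depth 1) → T * F; that T (2) → F (3) → a (4); F (2) → a (3).
The longest root-to-leaf paths have 4 edges.
Depth = 4.

Final answer: 4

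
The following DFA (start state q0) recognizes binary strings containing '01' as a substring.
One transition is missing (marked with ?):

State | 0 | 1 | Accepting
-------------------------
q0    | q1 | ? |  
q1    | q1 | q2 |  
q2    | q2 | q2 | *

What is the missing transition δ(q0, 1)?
q0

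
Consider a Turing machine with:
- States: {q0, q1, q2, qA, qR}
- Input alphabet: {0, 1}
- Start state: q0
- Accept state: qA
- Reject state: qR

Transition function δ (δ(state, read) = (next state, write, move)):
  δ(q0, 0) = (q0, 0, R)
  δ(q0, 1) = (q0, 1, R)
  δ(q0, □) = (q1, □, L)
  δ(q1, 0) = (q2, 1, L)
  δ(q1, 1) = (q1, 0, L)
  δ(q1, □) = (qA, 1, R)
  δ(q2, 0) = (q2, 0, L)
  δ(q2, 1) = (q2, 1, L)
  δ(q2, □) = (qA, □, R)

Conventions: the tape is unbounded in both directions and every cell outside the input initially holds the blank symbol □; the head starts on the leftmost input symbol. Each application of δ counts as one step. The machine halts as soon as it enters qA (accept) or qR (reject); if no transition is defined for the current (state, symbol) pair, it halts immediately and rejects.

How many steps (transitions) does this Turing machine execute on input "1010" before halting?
Step 0: [q0]1010 (head at position 0)
Step 1: δ(q0, 1) = (q0, 1, R)  ⊢  1[q0]010 (head at position 1)
Step 2: δ(q0, 0) = (q0, 0, R)  ⊢  10[q0]10 (head at position 2)
Step 3: δ(q0, 1) = (q0, 1, R)  ⊢  101[q0]0 (head at position 3)
Step 4: δ(q0, 0) = (q0, 0, R)  ⊢  1010[q0]□ (head at position 4)
Step 5: δ(q0, □) = (q1, □, L)  ⊢  101[q1]0□ (head at position 3)
Step 6: δ(q1, 0) = (q2, 1, L)  ⊢  10[q2]11□ (head at position 2)
Step 7: δ(q2, 1) = (q2, 1, L)  ⊢  1[q2]011□ (head at position 1)
Step 8: δ(q2, 0) = (q2, 0, L)  ⊢  [q2]1011□ (head at position 0)
Step 9: δ(q2, 1) = (q2, 1, L)  ⊢  [q2]□1011□ (head at position -1)
Step 10: δ(q2, □) = (qA, □, R)  ⊢  □[qA]1011□ (head at position 0)
The machine is in qA, so it halts and accepts.
Number of transitions executed: 10.

Final answer: 10 steps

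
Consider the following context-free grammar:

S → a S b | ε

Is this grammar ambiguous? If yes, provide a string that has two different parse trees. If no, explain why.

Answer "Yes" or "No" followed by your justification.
At every step exactly one production applies: if the remaining string to generate is non-empty it starts with a and ends with b, forcing S → a S b; if it is empty, S → ε is forced. Hence each string a^n b^n has exactly one derivation (S → a S b applied n times, then S → ε) and one parse tree.

Final answer: No - the grammar is unambiguous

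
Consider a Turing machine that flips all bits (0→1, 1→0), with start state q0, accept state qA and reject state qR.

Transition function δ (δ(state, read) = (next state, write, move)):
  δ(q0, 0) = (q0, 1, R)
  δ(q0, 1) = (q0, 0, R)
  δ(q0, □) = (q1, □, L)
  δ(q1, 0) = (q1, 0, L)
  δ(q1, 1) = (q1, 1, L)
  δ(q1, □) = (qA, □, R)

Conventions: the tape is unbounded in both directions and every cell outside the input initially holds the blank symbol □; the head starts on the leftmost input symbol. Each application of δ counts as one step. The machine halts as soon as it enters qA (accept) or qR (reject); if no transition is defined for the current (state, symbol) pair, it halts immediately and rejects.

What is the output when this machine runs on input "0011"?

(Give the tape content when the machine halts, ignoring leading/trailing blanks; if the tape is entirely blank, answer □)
Step 0: [q0]0011 (head at position 0)
Step 1: δ(q0, 0) = (q0, 1, R)  ⊢  1[q0]011 (head at position 1)
Step 2: δ(q0, 0) = (q0, 1, R)  ⊢  11[q0]11 (head at position 2)
Step 3: δ(q0, 1) = (q0, 0, R)  ⊢  110[q0]1 (head at position 3)
Step 4: δ(q0, 1) = (q0, 0, R)  ⊢  1100[q0]□ (head at position 4)
Step 5: δ(q0, □) = (q1, □, L)  ⊢  110[q1]0□ (head at position 3)
Step 6: δ(q1, 0) = (q1, 0, L)  ⊢  11[q1]00□ (head at position 2)
Step 7: δ(q1, 0) = (q1, 0, L)  ⊢  1[q1]100□ (head at position 1)
Step 8: δ(q1, 1) = (q1, 1, L)  ⊢  [q1]1100□ (head at position 0)
Step 9: δ(q1, 1) = (q1, 1, L)  ⊢  [q1]□1100□ (head at position -1)
Step 10: δ(q1, □) = (qA, □, R)  ⊢  □[qA]1100□ (head at position 0)
The machine is in qA, so it halts and accepts.
Tape content when halted (ignoring surrounding blanks): 1100

Final answer: Output: 1100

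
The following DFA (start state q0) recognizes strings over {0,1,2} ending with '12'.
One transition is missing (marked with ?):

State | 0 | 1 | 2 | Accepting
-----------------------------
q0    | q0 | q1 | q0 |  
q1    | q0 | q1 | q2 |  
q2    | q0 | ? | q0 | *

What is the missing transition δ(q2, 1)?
q1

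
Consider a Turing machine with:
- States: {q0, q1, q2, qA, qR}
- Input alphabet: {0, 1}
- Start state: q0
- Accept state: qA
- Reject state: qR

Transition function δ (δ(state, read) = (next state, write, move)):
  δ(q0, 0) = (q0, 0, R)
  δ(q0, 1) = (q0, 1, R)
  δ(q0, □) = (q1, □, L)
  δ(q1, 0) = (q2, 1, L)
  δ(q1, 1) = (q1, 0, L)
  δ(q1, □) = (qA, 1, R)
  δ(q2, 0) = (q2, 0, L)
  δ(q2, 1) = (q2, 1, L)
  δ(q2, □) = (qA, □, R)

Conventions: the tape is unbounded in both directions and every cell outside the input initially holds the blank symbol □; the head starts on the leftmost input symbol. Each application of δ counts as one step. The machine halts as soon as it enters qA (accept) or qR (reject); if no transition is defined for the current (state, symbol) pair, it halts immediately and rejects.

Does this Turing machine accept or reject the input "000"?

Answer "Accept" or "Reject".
Step 0: [q0]000 (head at position 0)
Step 1: δ(q0, 0) = (q0, 0, R)  ⊢  0[q0]00 (head at position 1)
Step 2: δ(q0, 0) = (q0, 0, R)  ⊢  00[q0]0 (head at position 2)
Step 3: δ(q0, 0) = (q0, 0, R)  ⊢  000[q0]□ (head at position 3)
Step 4: δ(q0, □) = (q1, □, L)  ⊢  00[q1]0□ (head at position 2)
Step 5: δ(q1, 0) = (q2, 1, L)  ⊢  0[q2]01□ (head at position 1)
Step 6: δ(q2, 0) = (q2, 0, L)  ⊢  [q2]001□ (head at position 0)
Step 7: δ(q2, 0) = (q2, 0, L)  ⊢  [q2]□001□ (head at position -1)
Step 8: δ(q2, □) = (qA, □, R)  ⊢  □[qA]001□ (head at position 0)
The machine is in qA, so it halts and accepts.

Final answer: Accept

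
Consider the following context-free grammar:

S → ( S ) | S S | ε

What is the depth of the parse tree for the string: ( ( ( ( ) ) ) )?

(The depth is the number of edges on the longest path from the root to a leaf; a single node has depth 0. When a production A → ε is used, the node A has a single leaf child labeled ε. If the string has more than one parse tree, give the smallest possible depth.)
The string is 4 nested pairs. The shallowest parse tree applies S → ( S ) 4 times (one node per nested pair, each a child of the previous) and then S → ε in the middle.
S nodes at depths 0..4, ε leaf at depth 5; parentheses leaves are at depths 1..4.
(Using S → S S with an S → ε child anywhere only adds levels, so it cannot give a shallower tree.)
Depth = 5.

Final answer: 5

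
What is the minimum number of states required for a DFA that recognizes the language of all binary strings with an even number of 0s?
Language: binary strings with an even number of 0s
Lower bound (Myhill–Nerode): the prefixes ε, 0 are pairwise distinguishable:
  ε vs 0: suffix ε distinguishes them (ε has zero 0s (accepted), 0 has one 0 (rejected))
So any DFA needs at least 2 states.
Upper bound: a DFA with 2 states exists (one state per class above).
Minimum states: 2

Final answer: 2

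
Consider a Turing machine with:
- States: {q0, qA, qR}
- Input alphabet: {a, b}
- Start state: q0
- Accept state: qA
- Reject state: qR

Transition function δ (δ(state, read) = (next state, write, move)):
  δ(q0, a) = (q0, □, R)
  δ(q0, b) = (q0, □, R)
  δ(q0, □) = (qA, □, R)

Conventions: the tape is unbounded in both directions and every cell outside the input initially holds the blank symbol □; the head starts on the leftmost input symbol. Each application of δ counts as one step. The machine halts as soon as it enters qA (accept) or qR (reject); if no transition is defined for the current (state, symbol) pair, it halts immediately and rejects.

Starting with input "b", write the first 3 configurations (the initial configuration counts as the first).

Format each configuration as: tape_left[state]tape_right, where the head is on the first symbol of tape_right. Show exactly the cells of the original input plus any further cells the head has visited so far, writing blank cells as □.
Step 0: [q0]b (head at position 0)
Step 1: δ(q0, b) = (q0, □, R)  ⊢  □[q0]□ (head at position 1)
Step 2: δ(q0, □) = (qA, □, R)  ⊢  □□[qA]□ (head at position 2)

Final answer: [q0]b ⊢ □[q0]□ ⊢ □□[qA]□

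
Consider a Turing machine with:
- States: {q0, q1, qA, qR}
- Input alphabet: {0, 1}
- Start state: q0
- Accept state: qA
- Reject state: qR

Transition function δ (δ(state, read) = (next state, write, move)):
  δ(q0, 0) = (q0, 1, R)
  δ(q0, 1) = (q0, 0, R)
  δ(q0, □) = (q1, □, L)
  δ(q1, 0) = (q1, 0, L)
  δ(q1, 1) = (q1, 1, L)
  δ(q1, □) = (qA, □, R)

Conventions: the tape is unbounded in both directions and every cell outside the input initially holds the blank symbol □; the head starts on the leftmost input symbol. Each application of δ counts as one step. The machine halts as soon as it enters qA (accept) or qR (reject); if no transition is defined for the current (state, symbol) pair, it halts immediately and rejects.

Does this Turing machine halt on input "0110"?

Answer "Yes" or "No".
Step 0: [q0]0110 (head at position 0)
Step 1: δ(q0, 0) = (q0, 1, R)  ⊢  1[q0]110 (head at position 1)
Step 2: δ(q0, 1) = (q0, 0, R)  ⊢  10[q0]10 (head at position 2)
Step 3: δ(q0, 1) = (q0, 0, R)  ⊢  100[q0]0 (head at position 3)
Step 4: δ(q0, 0) = (q0, 1, R)  ⊢  1001[q0]□ (head at position 4)
Step 5: δ(q0, □) = (q1, □, L)  ⊢  100[q1]1□ (head at position 3)
Step 6: δ(q1, 1) = (q1, 1, L)  ⊢  10[q1]01□ (head at position 2)
Step 7: δ(q1, 0) = (q1, 0, L)  ⊢  1[q1]001□ (head at position 1)
Step 8: δ(q1, 0) = (q1, 0, L)  ⊢  [q1]1001□ (head at position 0)
Step 9: δ(q1, 1) = (q1, 1, L)  ⊢  [q1]□1001□ (head at position -1)
Step 10: δ(q1, □) = (qA, □, R)  ⊢  □[qA]1001□ (head at position 0)
The machine is in qA, so it halts and accepts.
It halts after 10 steps.

Final answer: Yes - halts after 10 steps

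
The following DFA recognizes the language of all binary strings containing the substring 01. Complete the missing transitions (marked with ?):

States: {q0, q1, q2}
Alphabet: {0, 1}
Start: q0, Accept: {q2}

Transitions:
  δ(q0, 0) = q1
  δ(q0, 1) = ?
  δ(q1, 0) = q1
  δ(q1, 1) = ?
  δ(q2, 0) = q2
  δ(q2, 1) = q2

What each state remembers (consistent with the given transitions and accept states):
  q0: 01 not seen yet and the last symbol was not 0
  q1: 01 not seen yet and the last symbol was 0
  q2: the substring 01 has already been seen
Filling in the missing entries:
  δ(q0, 1): in q0 (01 not seen yet and the last symbol was not 0), after reading 1 we have: 01 not seen yet and the last symbol was not 0 → q0
  δ(q1, 1): in q1 (01 not seen yet and the last symbol was 0), after reading 1 we have: the substring 01 has already been seen → q2

Final answer: δ(q0, 1) = q0; δ(q1, 1) = q2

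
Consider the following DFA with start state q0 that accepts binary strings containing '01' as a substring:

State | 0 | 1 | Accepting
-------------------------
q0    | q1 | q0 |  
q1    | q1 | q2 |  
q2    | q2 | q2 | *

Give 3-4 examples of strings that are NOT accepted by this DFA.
Any strings that end in a non-accepting state work; for example:
"000": q0 → q1 → q1 → q1; q1 is not accepting → rejected
"100": q0 → q0 → q1 → q1; q1 is not accepting → rejected
"111": q0 → q0 → q0 → q0; q0 is not accepting → rejected
"0000": q0 → q1 → q1 → q1 → q1; q1 is not accepting → rejected

Final answer: "000", "100", "111", "0000"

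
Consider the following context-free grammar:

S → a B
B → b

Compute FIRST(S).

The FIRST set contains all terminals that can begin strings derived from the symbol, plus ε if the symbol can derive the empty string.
S has the single production S → a B, whose right-hand side begins with the terminal a. So FIRST(S) = {a}.

Final answer: {a}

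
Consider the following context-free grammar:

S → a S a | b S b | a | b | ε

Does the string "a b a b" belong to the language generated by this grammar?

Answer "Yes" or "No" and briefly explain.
Every production places the same symbol at both ends (or yields a single symbol / ε), so every derived string is a palindrome. a b a b reversed is b a b a ≠ a b a b, so it is not a palindrome and cannot be derived (already the first step fails: the string starts with a but ends with b, so neither S → a S a nor S → b S b fits).

Final answer: No - no valid derivation exists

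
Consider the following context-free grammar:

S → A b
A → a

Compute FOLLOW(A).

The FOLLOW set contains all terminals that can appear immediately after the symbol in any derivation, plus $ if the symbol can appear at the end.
A occurs only in S → A b, where it is immediately followed by the terminal b. So FOLLOW(A) = {b}.

Final answer: {b}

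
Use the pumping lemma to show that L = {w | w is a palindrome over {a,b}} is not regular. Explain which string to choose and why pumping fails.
Language: L = {w | w is a palindrome over {a,b}} (strings that read the same forwards and backwards)
Step 1: Assume for contradiction that L is regular, with pumping length p.
Step 2: Choose s = a^p b a^p. Then s ∈ L (it reads the same forwards and backwards) and |s| ≥ p.
Step 3: Consider any decomposition s = xyz with |xy| ≤ p and |y| > 0. Since |xy| ≤ p and the first p symbols of s are all a's, y = a^k for some k with 1 ≤ k ≤ p.
Step 4: Pumping up (i = 2): xy²z = a^(p+k) b a^p. Its reverse is a^p b a^(p+k) ≠ a^(p+k) b a^p (the single b is no longer in the middle), so xy²z is not a palindrome and xy²z ∉ L.
This contradicts the pumping lemma, so L is not regular.

Final answer: Choose s = a^p b a^p. Since |xy| ≤ p, y = a^k with k ≥ 1. Then xy²z = a^(p+k) b a^p is not a palindrome, so ∉ L.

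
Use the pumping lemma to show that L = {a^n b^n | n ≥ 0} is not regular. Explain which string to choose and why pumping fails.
Language: L = {a^n b^n | n ≥ 0} (equal numbers of a's followed by b's)
Step 1: Assume for contradiction that L is regular, with pumping length p.
Step 2: Choose s = a^p b^p. Then s ∈ L (it has p a's followed by p b's) and |s| ≥ p.
Step 3: Consider any decomposition s = xyz with |xy| ≤ p and |y| > 0. Since |xy| ≤ p and the first p symbols of s are all a's, y = a^k for some k with 1 ≤ k ≤ p.
Step 4: Pumping up (i = 2): xy²z = a^(p+k) b^p, which has more a's than b's, so xy²z ∉ L.
This contradicts the pumping lemma, so L is not regular.

Final answer: Choose s = a^p b^p. Since |xy| ≤ p, y = a^k with k ≥ 1. Then xy²z = a^(p+k) b^p ∉ L.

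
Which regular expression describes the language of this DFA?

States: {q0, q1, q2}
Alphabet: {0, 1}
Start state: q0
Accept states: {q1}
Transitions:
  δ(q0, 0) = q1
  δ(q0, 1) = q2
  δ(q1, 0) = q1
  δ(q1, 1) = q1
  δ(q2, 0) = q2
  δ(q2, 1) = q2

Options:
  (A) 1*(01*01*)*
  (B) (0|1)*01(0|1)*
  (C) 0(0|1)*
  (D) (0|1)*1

Testing sample strings against the DFA:
  '01' -> accepted
  '110' -> rejected
  '1011' -> rejected
  '00100' -> accepted
Checking each option for a counterexample:
  (A) 1*(01*01*)*: ε is rejected by the DFA but matches the regex → eliminated
  (B) (0|1)*01(0|1)*: '0' is accepted by the DFA but does not match the regex → eliminated
  (C) 0(0|1)*: agrees with the DFA on all strings of length ≤ 4
  (D) (0|1)*1: '0' is accepted by the DFA but does not match the regex → eliminated
Only (C) 0(0|1)* is consistent with the DFA.

Final answer: (C) 0(0|1)*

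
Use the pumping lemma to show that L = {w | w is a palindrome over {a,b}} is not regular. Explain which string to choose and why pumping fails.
Language: L = {w | w is a palindrome over {a,b}} (strings that read the same forwards and backwards)
Step 1: Assume for contradiction that L is regular, with pumping length p.
Step 2: Choose s = a^p b a^p. Then s ∈ L (it reads the same forwards and backwards) and |s| ≥ p.
Step 3: Consider any decomposition s = xyz with |xy| ≤ p and |y| > 0. Since |xy| ≤ p and the first p symbols of s are all a's, y = a^k for some k with 1 ≤ k ≤ p.
Step 4: Pumping up (i = 2): xy²z = a^(p+k) b a^p. Its reverse is a^p b a^(p+k) ≠ a^(p+k) b a^p (the single b is no longer in the middle), so xy²z is not a palindrome and xy²z ∉ L.
This contradicts the pumping lemma, so L is not regular.

Final answer: Choose s = a^p b a^p. Since |xy| ≤ p, y = a^k with k ≥ 1. Then xy²z = a^(p+k) b a^p is not a palindrome, so ∉ L.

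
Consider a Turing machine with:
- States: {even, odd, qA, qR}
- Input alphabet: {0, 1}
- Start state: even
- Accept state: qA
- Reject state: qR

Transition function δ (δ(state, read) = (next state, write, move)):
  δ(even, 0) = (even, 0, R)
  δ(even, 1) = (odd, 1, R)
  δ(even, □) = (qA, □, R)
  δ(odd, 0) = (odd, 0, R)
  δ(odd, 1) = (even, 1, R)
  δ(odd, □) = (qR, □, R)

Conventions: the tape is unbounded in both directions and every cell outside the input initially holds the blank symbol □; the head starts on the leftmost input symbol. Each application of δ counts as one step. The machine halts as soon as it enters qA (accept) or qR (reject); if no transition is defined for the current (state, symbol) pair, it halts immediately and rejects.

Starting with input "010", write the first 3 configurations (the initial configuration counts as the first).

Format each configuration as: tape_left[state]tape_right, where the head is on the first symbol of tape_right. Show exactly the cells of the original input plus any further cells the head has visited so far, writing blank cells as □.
Step 0: [even]010 (head at position 0)
Step 1: δ(even, 0) = (even, 0, R)  ⊢  0[even]10 (head at position 1)
Step 2: δ(even, 1) = (odd, 1, R)  ⊢  01[odd]0 (head at position 2)

Final answer: [even]010 ⊢ 0[even]10 ⊢ 01[odd]0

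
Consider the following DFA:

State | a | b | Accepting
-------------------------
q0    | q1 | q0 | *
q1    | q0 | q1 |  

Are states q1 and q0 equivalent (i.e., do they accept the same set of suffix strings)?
Try the suffix ε (the empty string).
From q1: q1 — not accepting.
From q0: q0 — accepting.
The two states disagree on this suffix, so they are not equivalent.

Final answer: No. Distinguishing string: ε (the empty string) - accepted from q0 but not from q1.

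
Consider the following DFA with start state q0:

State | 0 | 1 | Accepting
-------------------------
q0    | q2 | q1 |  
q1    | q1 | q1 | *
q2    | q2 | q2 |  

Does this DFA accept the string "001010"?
Start in q0.
Read '0': q0 → q2
Read '0': q2 → q2
Read '1': q2 → q2
Read '0': q2 → q2
Read '1': q2 → q2
Read '0': q2 → q2
Final state q2 is not accepting, so the string is rejected.

Final answer: No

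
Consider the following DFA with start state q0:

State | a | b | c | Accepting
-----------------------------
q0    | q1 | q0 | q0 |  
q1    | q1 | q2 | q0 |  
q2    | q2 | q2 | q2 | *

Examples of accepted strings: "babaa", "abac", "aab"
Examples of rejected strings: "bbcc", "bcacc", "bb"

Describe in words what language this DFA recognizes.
strings over {a,b,c} containing 'ab' as substring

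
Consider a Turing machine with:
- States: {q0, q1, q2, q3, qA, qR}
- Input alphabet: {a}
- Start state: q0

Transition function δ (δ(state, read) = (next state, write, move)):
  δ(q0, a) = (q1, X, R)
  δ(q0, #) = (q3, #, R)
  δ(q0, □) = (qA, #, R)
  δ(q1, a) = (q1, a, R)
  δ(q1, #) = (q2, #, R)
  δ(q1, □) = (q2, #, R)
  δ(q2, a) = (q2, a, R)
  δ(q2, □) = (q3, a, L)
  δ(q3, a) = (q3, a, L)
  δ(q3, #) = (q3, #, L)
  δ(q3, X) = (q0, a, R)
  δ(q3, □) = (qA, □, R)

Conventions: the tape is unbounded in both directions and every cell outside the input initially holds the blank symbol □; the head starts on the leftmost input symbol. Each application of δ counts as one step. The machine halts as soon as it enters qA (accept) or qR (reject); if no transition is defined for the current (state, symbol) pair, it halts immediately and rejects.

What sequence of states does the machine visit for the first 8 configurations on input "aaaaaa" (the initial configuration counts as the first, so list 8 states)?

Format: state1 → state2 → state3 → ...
Step 0: [q0]aaaaaa (head at position 0)
Step 1: δ(q0, a) = (q1, X, R)  ⊢  X[q1]aaaaa (head at position 1)
Step 2: δ(q1, a) = (q1, a, R)  ⊢  Xa[q1]aaaa (head at position 2)
Step 3: δ(q1, a) = (q1, a, R)  ⊢  Xaa[q1]aaa (head at position 3)
Step 4: δ(q1, a) = (q1, a, R)  ⊢  Xaaa[q1]aa (head at position 4)
Step 5: δ(q1, a) = (q1, a, R)  ⊢  Xaaaa[q1]a (head at position 5)
Step 6: δ(q1, a) = (q1, a, R)  ⊢  Xaaaaa[q1]□ (head at position 6)
Step 7: δ(q1, □) = (q2, #, R)  ⊢  Xaaaaa#[q2]□ (head at position 7)
Reading off the states of these 8 configurations: q0 → q1 → q1 → q1 → q1 → q1 → q1 → q2

Final answer: q0 → q1 → q1 → q1 → q1 → q1 → q1 → q2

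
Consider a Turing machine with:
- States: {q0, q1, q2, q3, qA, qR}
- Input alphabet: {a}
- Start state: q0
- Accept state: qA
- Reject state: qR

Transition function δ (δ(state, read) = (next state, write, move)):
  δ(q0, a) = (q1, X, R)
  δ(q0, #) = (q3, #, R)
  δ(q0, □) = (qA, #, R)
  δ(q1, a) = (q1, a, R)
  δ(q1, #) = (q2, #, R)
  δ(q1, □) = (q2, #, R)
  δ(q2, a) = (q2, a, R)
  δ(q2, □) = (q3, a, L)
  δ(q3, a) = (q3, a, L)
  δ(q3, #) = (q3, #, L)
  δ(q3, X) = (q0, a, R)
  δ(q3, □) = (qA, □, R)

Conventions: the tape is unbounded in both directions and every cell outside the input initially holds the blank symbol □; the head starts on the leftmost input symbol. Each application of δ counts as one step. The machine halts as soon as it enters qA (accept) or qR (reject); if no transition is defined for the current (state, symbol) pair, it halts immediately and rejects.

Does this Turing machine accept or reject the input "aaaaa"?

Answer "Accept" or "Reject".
Trace (configuration after each step, as tape_left[state]tape_right with head position):
Step 0: [q0]aaaaa (head at position 0)
Step 1: X[q1]aaaa (head 1)
Step 2: Xa[q1]aaa (head 2)
Step 3: Xaa[q1]aa (head 3)
Step 4: Xaaa[q1]a (head 4)
Step 5: Xaaaa[q1]□ (head 5)
Step 6: Xaaaa#[q2]□ (head 6)
Step 7: Xaaaa[q3]#a (head 5)
Step 8: Xaaa[q3]a#a (head 4)
Step 9: Xaa[q3]aa#a (head 3)
Step 10: Xa[q3]aaa#a (head 2)
Step 11: X[q3]aaaa#a (head 1)
Step 12: [q3]Xaaaa#a (head 0)
Step 13: a[q0]aaaa#a (head 1)
Step 14: aX[q1]aaa#a (head 2)
Step 15: aXa[q1]aa#a (head 3)
Step 16: aXaa[q1]a#a (head 4)
Step 17: aXaaa[q1]#a (head 5)
Step 18: aXaaa#[q2]a (head 6)
Step 19: aXaaa#a[q2]□ (head 7)
Step 20: aXaaa#[q3]aa (head 6)
Step 21: aXaaa[q3]#aa (head 5)
Step 22: aXaa[q3]a#aa (head 4)
Step 23: aXa[q3]aa#aa (head 3)
Step 24: aX[q3]aaa#aa (head 2)
Step 25: a[q3]Xaaa#aa (head 1)
Step 26: aa[q0]aaa#aa (head 2)
Step 27: aaX[q1]aa#aa (head 3)
Step 28: aaXa[q1]a#aa (head 4)
Step 29: aaXaa[q1]#aa (head 5)
Step 30: aaXaa#[q2]aa (head 6)
Step 31: aaXaa#a[q2]a (head 7)
Step 32: aaXaa#aa[q2]□ (head 8)
Step 33: aaXaa#a[q3]aa (head 7)
Step 34: aaXaa#[q3]aaa (head 6)
Step 35: aaXaa[q3]#aaa (head 5)
Step 36: aaXa[q3]a#aaa (head 4)
Step 37: aaX[q3]aa#aaa (head 3)
Step 38: aa[q3]Xaa#aaa (head 2)
Step 39: aaa[q0]aa#aaa (head 3)
Step 40: aaaX[q1]a#aaa (head 4)
Step 41: aaaXa[q1]#aaa (head 5)
Step 42: aaaXa#[q2]aaa (head 6)
Step 43: aaaXa#a[q2]aa (head 7)
Step 44: aaaXa#aa[q2]a (head 8)
Step 45: aaaXa#aaa[q2]□ (head 9)
Step 46: aaaXa#aa[q3]aa (head 8)
Step 47: aaaXa#a[q3]aaa (head 7)
Step 48: aaaXa#[q3]aaaa (head 6)
Step 49: aaaXa[q3]#aaaa (head 5)
Step 50: aaaX[q3]a#aaaa (head 4)
Step 51: aaa[q3]Xa#aaaa (head 3)
Step 52: aaaa[q0]a#aaaa (head 4)
Step 53: aaaaX[q1]#aaaa (head 5)
Step 54: aaaaX#[q2]aaaa (head 6)
Step 55: aaaaX#a[q2]aaa (head 7)
Step 56: aaaaX#aa[q2]aa (head 8)
Step 57: aaaaX#aaa[q2]a (head 9)
Step 58: aaaaX#aaaa[q2]□ (head 10)
Step 59: aaaaX#aaa[q3]aa (head 9)
Step 60: aaaaX#aa[q3]aaa (head 8)
Step 61: aaaaX#a[q3]aaaa (head 7)
Step 62: aaaaX#[q3]aaaaa (head 6)
Step 63: aaaaX[q3]#aaaaa (head 5)
Step 64: aaaa[q3]X#aaaaa (head 4)
Step 65: aaaaa[q0]#aaaaa (head 5)
Step 66: aaaaa#[q3]aaaaa (head 6)
Step 67: aaaaa[q3]#aaaaa (head 5)
Step 68: aaaa[q3]a#aaaaa (head 4)
Step 69: aaa[q3]aa#aaaaa (head 3)
Step 70: aa[q3]aaa#aaaaa (head 2)
Step 71: a[q3]aaaa#aaaaa (head 1)
Step 72: [q3]aaaaa#aaaaa (head 0)
Step 73: [q3]□aaaaa#aaaaa (head -1)
Step 74: □[qA]aaaaa#aaaaa (head 0)
The machine is in qA, so it halts and accepts.

Final answer: Accept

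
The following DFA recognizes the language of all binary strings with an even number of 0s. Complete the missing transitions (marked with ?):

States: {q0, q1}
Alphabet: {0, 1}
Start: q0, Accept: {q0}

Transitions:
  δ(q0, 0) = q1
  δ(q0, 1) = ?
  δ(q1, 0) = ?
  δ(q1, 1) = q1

What each state remembers (consistent with the given transitions and accept states):
  q0: an even number of 0s has been read so far
  q1: an odd number of 0s has been read so far
Filling in the missing entries:
  δ(q0, 1): in q0 (an even number of 0s has been read so far), after reading 1 we have: an even number of 0s has been read so far → q0
  δ(q1, 0): in q1 (an odd number of 0s has been read so far), after reading 0 we have: an even number of 0s has been read so far → q0

Final answer: δ(q0, 1) = q0; δ(q1, 0) = q0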